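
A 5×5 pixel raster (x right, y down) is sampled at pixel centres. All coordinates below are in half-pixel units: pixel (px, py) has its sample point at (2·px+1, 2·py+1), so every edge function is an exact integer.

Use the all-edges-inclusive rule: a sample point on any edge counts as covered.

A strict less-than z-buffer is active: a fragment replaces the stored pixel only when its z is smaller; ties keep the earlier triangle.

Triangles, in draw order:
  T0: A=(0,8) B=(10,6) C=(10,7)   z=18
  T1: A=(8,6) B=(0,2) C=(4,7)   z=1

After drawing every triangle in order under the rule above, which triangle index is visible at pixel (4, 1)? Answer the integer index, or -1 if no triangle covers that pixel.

T0:
  2·area = 10
  edge (0, 8)→(10, 6): d=(10,-2) inclusive
  edge (10, 6)→(10, 7): d=(0,1) inclusive
  edge (10, 7)→(0, 8): d=(-10,1) inclusive
    (2,3)@(5, 7): e=[0,5,5] → #  [on edge]
    (3,3)@(7, 7): e=[4,3,3] → #
    (4,3)@(9, 7): e=[8,1,1] → #
    (2,4)@(5, 9): e=[20,5,-15] → ·
    (3,4)@(7, 9): e=[24,3,-17] → ·
    (4,4)@(9, 9): e=[28,1,-19] → ·
  covered (3 px):
    · · · · ·
    · · · · ·
    · · · · ·
    · · # # #
    · · · · ·
T1:
  2·area = 24  (B↔C swapped to make it positive)
  edge (8, 6)→(4, 7): d=(-4,1) inclusive
  edge (4, 7)→(0, 2): d=(-4,-5) inclusive
  edge (0, 2)→(8, 6): d=(8,4) inclusive
    (0,1)@(1, 3): e=[19,1,4] → #
    (1,1)@(3, 3): e=[17,11,-4] → ·
    (0,2)@(1, 5): e=[11,-7,20] → ·
    (1,2)@(3, 5): e=[9,3,12] → #
    (2,2)@(5, 5): e=[7,13,4] → #
    (3,2)@(7, 5): e=[5,23,-4] → ·
    (1,3)@(3, 7): e=[1,-5,28] → ·
    (2,3)@(5, 7): e=[-1,5,20] → ·
  covered (3 px):
    · · · · ·
    # · · · ·
    · # # · ·
    · · · · ·
    · · · · ·

Z-buffer (winner per pixel, '.' = empty):
  . . . . .
  1 . . . .
  . 1 1 . .
  . . 0 0 0
  . . . . .

Answer: -1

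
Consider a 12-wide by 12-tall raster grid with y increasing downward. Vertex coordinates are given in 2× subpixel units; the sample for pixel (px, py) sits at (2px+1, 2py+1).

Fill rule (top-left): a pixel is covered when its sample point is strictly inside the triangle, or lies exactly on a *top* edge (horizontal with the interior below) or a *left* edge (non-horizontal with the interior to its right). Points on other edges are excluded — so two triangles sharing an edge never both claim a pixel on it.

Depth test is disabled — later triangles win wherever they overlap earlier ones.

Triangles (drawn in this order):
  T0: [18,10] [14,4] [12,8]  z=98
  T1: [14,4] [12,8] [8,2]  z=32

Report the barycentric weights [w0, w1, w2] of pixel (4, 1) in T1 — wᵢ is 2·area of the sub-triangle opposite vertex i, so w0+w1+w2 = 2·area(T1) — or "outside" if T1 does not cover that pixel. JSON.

T0:
  2·area = 28  (B↔C swapped to make it positive)
  edge (18, 10)→(12, 8): d=(-6,-2) top-left  bias=+0
  edge (12, 8)→(14, 4): d=(2,-4) top-left  bias=+0
  edge (14, 4)→(18, 10): d=(4,6) right/bottom  bias=-1
    (1,2)@(3, 5): e=[0,-42,70] → ·  [on edge]
    (4,3)@(9, 7): e=[0,-14,42] → ·  [on edge]
    (6,3)@(13, 7): e=[8,2,18] → #
    (7,3)@(15, 7): e=[12,10,6] → #
    (8,3)@(17, 7): e=[16,18,-6] → ·
    (6,4)@(13, 9): e=[-4,6,26] → ·
    (7,4)@(15, 9): e=[0,14,14] → #  [on edge]
    (8,4)@(17, 9): e=[4,22,2] → #
    (9,4)@(19, 9): e=[8,30,-10] → ·
    (7,5)@(15, 11): e=[-12,18,22] → ·
    (8,5)@(17, 11): e=[-8,26,10] → ·
    (10,5)@(21, 11): e=[0,42,-14] → ·  [on edge]
  covered (4 px):
    · · · · · · · · · · · ·
    · · · · · · · · · · · ·
    · · · · · · · · · · · ·
    · · · · · · # # · · · ·
    · · · · · · · # # · · ·
    · · · · · · · · · · · ·
    · · · · · · · · · · · ·
    · · · · · · · · · · · ·
    · · · · · · · · · · · ·
    · · · · · · · · · · · ·
    · · · · · · · · · · · ·
    · · · · · · · · · · · ·
T1:
  2·area = 28
  edge (14, 4)→(12, 8): d=(-2,4) right/bottom  bias=-1
  edge (12, 8)→(8, 2): d=(-4,-6) top-left  bias=+0
  edge (8, 2)→(14, 4): d=(6,2) right/bottom  bias=-1
    (2,0)@(5, 1): e=[42,-14,0] → ·  [on edge]
    (4,1)@(9, 3): e=[22,2,4] → #
    (5,1)@(11, 3): e=[14,14,0] → ·  [on edge]
    (4,2)@(9, 5): e=[18,-6,16] → ·
    (5,2)@(11, 5): e=[10,6,12] → #
    (6,2)@(13, 5): e=[2,18,8] → #
    (7,2)@(15, 5): e=[-6,30,4] → ·
    (8,2)@(17, 5): e=[-14,42,0] → ·  [on edge]
    (5,3)@(11, 7): e=[6,-2,24] → ·
    (6,3)@(13, 7): e=[-2,10,20] → ·
    (11,3)@(23, 7): e=[-42,70,0] → ·  [on edge]
  covered (3 px):
    · · · · · · · · · · · ·
    · · · · # · · · · · · ·
    · · · · · # # · · · · ·
    · · · · · · · · · · · ·
    · · · · · · · · · · · ·
    · · · · · · · · · · · ·
    · · · · · · · · · · · ·
    · · · · · · · · · · · ·
    · · · · · · · · · · · ·
    · · · · · · · · · · · ·
    · · · · · · · · · · · ·
    · · · · · · · · · · · ·

Final: [2,4,22]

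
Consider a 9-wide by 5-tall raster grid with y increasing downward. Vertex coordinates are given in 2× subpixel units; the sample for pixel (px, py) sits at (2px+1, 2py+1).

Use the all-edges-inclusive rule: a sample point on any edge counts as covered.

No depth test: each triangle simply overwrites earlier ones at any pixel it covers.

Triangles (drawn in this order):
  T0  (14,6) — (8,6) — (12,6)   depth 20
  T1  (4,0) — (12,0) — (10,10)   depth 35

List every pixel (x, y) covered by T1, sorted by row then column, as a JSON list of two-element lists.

T0:
  degenerate (2·area = 0) — covers nothing
T1:
  2·area = 80
  edge (4, 0)→(12, 0): d=(8,0) inclusive
  edge (12, 0)→(10, 10): d=(-2,10) inclusive
  edge (10, 10)→(4, 0): d=(-6,-10) inclusive
    (2,0)@(5, 1): e=[8,68,4] → █
    (3,0)@(7, 1): e=[8,48,24] → █
    (4,0)@(9, 1): e=[8,28,44] → █
    (5,0)@(11, 1): e=[8,8,64] → █
    (6,0)@(13, 1): e=[8,-12,84] → ·
    (2,1)@(5, 3): e=[24,64,-8] → ·
    (3,1)@(7, 3): e=[24,44,12] → █
    (6,1)@(13, 3): e=[24,-16,72] → ·
    (3,2)@(7, 5): e=[40,40,0] → █  [on edge]
    (5,2)@(11, 5): e=[40,0,40] → █  [on edge]
    (6,2)@(13, 5): e=[40,-20,60] → ·
    (3,3)@(7, 7): e=[56,36,-12] → ·
  covered (11 px):
    · · █ █ █ █ · · ·
    · · · █ █ █ · · ·
    · · · █ █ █ · · ·
    · · · · █ · · · ·
    · · · · · · · · ·

Final: [[2,0],[3,0],[4,0],[5,0],[3,1],[4,1],[5,1],[3,2],[4,2],[5,2],[4,3]]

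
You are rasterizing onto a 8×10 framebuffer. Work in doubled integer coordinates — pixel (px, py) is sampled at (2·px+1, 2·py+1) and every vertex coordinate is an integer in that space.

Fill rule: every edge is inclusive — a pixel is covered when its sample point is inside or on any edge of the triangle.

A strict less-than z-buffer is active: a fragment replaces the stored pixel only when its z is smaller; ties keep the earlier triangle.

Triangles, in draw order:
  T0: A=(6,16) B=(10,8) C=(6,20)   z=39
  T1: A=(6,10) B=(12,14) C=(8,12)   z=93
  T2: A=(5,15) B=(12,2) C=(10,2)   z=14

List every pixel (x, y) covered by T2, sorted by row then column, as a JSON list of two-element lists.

T0:
  2·area = 16
  edge (6, 16)→(10, 8): d=(4,-8) inclusive
  edge (10, 8)→(6, 20): d=(-4,12) inclusive
  edge (6, 20)→(6, 16): d=(0,-4) inclusive
    (5,2)@(11, 5): e=[-4,0,20] → ·  [on edge]
    (4,5)@(9, 11): e=[4,0,12] → #  [on edge]
    (5,5)@(11, 11): e=[20,-24,20] → ·
    (4,6)@(9, 13): e=[12,-8,12] → ·
    (3,7)@(7, 15): e=[4,8,4] → #
    (4,7)@(9, 15): e=[20,-16,12] → ·
    (3,8)@(7, 17): e=[12,0,4] → #  [on edge]
    (4,8)@(9, 17): e=[28,-24,12] → ·
    (3,9)@(7, 19): e=[20,-8,4] → ·
  covered (3 px):
    · · · · · · · ·
    · · · · · · · ·
    · · · · · · · ·
    · · · · · · · ·
    · · · · · · · ·
    · · · · # · · ·
    · · · · · · · ·
    · · · # · · · ·
    · · · # · · · ·
    · · · · · · · ·
T1:
  2·area = 4
  edge (6, 10)→(12, 14): d=(6,4) inclusive
  edge (12, 14)→(8, 12): d=(-4,-2) inclusive
  edge (8, 12)→(6, 10): d=(-2,-2) inclusive
    (0,2)@(1, 5): e=[-10,14,0] → ·  [on edge]
    (1,3)@(3, 7): e=[-6,10,0] → ·  [on edge]
    (2,4)@(5, 9): e=[-2,6,0] → ·  [on edge]
    (3,5)@(7, 11): e=[2,2,0] → #  [on edge]
    (4,5)@(9, 11): e=[-6,6,4] → ·
    (3,6)@(7, 13): e=[14,-6,-4] → ·
    (4,6)@(9, 13): e=[6,-2,0] → ·  [on edge]
    (5,7)@(11, 15): e=[10,-6,0] → ·  [on edge]
    (6,8)@(13, 17): e=[14,-10,0] → ·  [on edge]
    (7,9)@(15, 19): e=[18,-14,0] → ·  [on edge]
  covered (1 px):
    · · · · · · · ·
    · · · · · · · ·
    · · · · · · · ·
    · · · · · · · ·
    · · · · · · · ·
    · · · # · · · ·
    · · · · · · · ·
    · · · · · · · ·
    · · · · · · · ·
    · · · · · · · ·
T2:
  2·area = 26  (B↔C swapped to make it positive)
  edge (5, 15)→(10, 2): d=(5,-13) inclusive
  edge (10, 2)→(12, 2): d=(2,0) inclusive
  edge (12, 2)→(5, 15): d=(-7,13) inclusive
    (5,1)@(11, 3): e=[18,2,6] → #
    (6,1)@(13, 3): e=[44,2,-20] → ·
    (4,2)@(9, 5): e=[2,6,18] → #
    (5,2)@(11, 5): e=[28,6,-8] → ·
    (4,3)@(9, 7): e=[12,10,4] → #
    (5,3)@(11, 7): e=[38,10,-22] → ·
    (4,4)@(9, 9): e=[22,14,-10] → ·
    (3,5)@(7, 11): e=[6,18,2] → #
    (4,5)@(9, 11): e=[32,18,-24] → ·
    (3,6)@(7, 13): e=[16,22,-12] → ·
    (2,7)@(5, 15): e=[0,26,0] → #  [on edge]
    (3,7)@(7, 15): e=[26,26,-26] → ·
  covered (5 px):
    · · · · · · · ·
    · · · · · # · ·
    · · · · # · · ·
    · · · · # · · ·
    · · · · · · · ·
    · · · # · · · ·
    · · · · · · · ·
    · · # · · · · ·
    · · · · · · · ·
    · · · · · · · ·

Result: [[5,1],[4,2],[4,3],[3,5],[2,7]]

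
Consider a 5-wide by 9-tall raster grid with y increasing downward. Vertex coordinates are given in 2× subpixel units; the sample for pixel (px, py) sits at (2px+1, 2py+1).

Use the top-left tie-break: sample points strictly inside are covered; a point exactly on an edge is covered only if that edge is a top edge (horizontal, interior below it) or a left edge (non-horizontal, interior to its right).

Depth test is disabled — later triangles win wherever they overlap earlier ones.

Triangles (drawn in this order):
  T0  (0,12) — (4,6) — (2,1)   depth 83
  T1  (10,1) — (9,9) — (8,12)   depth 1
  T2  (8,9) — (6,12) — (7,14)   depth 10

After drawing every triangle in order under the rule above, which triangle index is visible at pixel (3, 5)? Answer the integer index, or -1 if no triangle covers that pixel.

T0:
  2·area = 32  (B↔C swapped to make it positive)
  edge (0, 12)→(2, 1): d=(2,-11) top-left  bias=+0
  edge (2, 1)→(4, 6): d=(2,5) right/bottom  bias=-1
  edge (4, 6)→(0, 12): d=(-4,6) right/bottom  bias=-1
    (1,2)@(3, 5): e=[19,3,10] → #
    (2,2)@(5, 5): e=[41,-7,-2] → ·
    (0,3)@(1, 7): e=[1,17,14] → #
    (2,3)@(5, 7): e=[45,-3,-10] → ·
    (0,4)@(1, 9): e=[5,21,6] → #
    (1,4)@(3, 9): e=[27,11,-6] → ·
    (0,5)@(1, 11): e=[9,25,-2] → ·
  covered (4 px):
    · · · · ·
    · · · · ·
    · # · · ·
    # # · · ·
    # · · · ·
    · · · · ·
    · · · · ·
    · · · · ·
    · · · · ·
T1:
  2·area = 5
  edge (10, 1)→(9, 9): d=(-1,8) right/bottom  bias=-1
  edge (9, 9)→(8, 12): d=(-1,3) right/bottom  bias=-1
  edge (8, 12)→(10, 1): d=(2,-11) top-left  bias=+0
    (4,3)@(9, 7): e=[2,2,1] → #
    (4,4)@(9, 9): e=[0,0,5] → ·  [on edge]
    (3,7)@(7, 15): e=[10,0,-5] → ·  [on edge]
  covered (1 px):
    · · · · ·
    · · · · ·
    · · · · ·
    · · · · #
    · · · · ·
    · · · · ·
    · · · · ·
    · · · · ·
    · · · · ·
T2:
  2·area = 7  (B↔C swapped to make it positive)
  edge (8, 9)→(7, 14): d=(-1,5) right/bottom  bias=-1
  edge (7, 14)→(6, 12): d=(-1,-2) top-left  bias=+0
  edge (6, 12)→(8, 9): d=(2,-3) top-left  bias=+0
    (3,5)@(7, 11): e=[3,3,1] → #
    (4,5)@(9, 11): e=[-7,7,7] → ·
    (3,6)@(7, 13): e=[1,1,5] → #
    (4,6)@(9, 13): e=[-9,5,11] → ·
    (3,7)@(7, 15): e=[-1,-1,9] → ·
  covered (2 px):
    · · · · ·
    · · · · ·
    · · · · ·
    · · · · ·
    · · · · ·
    · · · # ·
    · · · # ·
    · · · · ·
    · · · · ·

Z-buffer (winner per pixel, '.' = empty):
  . . . . .
  . . . . .
  . 0 . . .
  0 0 . . 1
  0 . . . .
  . . . 2 .
  . . . 2 .
  . . . . .
  . . . . .

Answer: 2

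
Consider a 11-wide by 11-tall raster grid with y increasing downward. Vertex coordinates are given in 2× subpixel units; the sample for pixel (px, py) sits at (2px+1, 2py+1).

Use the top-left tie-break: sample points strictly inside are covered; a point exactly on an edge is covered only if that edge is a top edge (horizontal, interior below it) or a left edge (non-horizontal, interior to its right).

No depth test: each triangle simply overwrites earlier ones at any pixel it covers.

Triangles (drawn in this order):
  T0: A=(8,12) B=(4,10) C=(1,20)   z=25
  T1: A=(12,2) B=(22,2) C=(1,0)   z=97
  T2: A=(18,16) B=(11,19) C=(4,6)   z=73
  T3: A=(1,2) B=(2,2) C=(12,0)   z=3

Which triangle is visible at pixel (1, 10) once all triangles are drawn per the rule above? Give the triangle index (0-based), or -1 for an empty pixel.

T0:
  2·area = 46  (B↔C swapped to make it positive)
  edge (8, 12)→(1, 20): d=(-7,8) right/bottom  bias=-1
  edge (1, 20)→(4, 10): d=(3,-10) top-left  bias=+0
  edge (4, 10)→(8, 12): d=(4,2) right/bottom  bias=-1
    (2,5)@(5, 11): e=[31,13,2] → #
    (3,5)@(7, 11): e=[15,33,-2] → ·
    (2,6)@(5, 13): e=[17,19,10] → #
    (3,6)@(7, 13): e=[1,39,6] → #
    (4,6)@(9, 13): e=[-15,59,2] → ·
    (1,7)@(3, 15): e=[19,5,22] → #
    (3,7)@(7, 15): e=[-13,45,14] → ·
    (1,8)@(3, 17): e=[5,11,30] → #
    (2,8)@(5, 17): e=[-11,31,26] → ·
    (1,9)@(3, 19): e=[-9,17,38] → ·
  covered (6 px):
    · · · · · · · · · · ·
    · · · · · · · · · · ·
    · · · · · · · · · · ·
    · · · · · · · · · · ·
    · · · · · · · · · · ·
    · · # · · · · · · · ·
    · · # # · · · · · · ·
    · # # · · · · · · · ·
    · # · · · · · · · · ·
    · · · · · · · · · · ·
    · · · · · · · · · · ·
T1:
  2·area = 20  (B↔C swapped to make it positive)
  edge (12, 2)→(1, 0): d=(-11,-2) top-left  bias=+0
  edge (1, 0)→(22, 2): d=(21,2) right/bottom  bias=-1
  edge (22, 2)→(12, 2): d=(-10,0) right/bottom  bias=-1
    (3,0)@(7, 1): e=[1,9,10] → #
    (4,0)@(9, 1): e=[5,5,10] → #
    (5,0)@(11, 1): e=[9,1,10] → #
    (6,0)@(13, 1): e=[13,-3,10] → ·
    (3,1)@(7, 3): e=[-21,51,-10] → ·
    (4,1)@(9, 3): e=[-17,47,-10] → ·
    (5,1)@(11, 3): e=[-13,43,-10] → ·
  covered (3 px):
    · · · # # # · · · · ·
    · · · · · · · · · · ·
    · · · · · · · · · · ·
    · · · · · · · · · · ·
    · · · · · · · · · · ·
    · · · · · · · · · · ·
    · · · · · · · · · · ·
    · · · · · · · · · · ·
    · · · · · · · · · · ·
    · · · · · · · · · · ·
    · · · · · · · · · · ·
T2:
  2·area = 112
  edge (18, 16)→(11, 19): d=(-7,3) right/bottom  bias=-1
  edge (11, 19)→(4, 6): d=(-7,-13) top-left  bias=+0
  edge (4, 6)→(18, 16): d=(14,10) right/bottom  bias=-1
    (2,3)@(5, 7): e=[102,6,4] → #
    (3,3)@(7, 7): e=[96,32,-16] → ·
    (2,4)@(5, 9): e=[88,-8,32] → ·
    (3,4)@(7, 9): e=[82,18,12] → #
    (4,4)@(9, 9): e=[76,44,-8] → ·
    (3,5)@(7, 11): e=[68,4,40] → #
    (4,5)@(9, 11): e=[62,30,20] → #
    (5,5)@(11, 11): e=[56,56,0] → ·  [on edge]
    (3,6)@(7, 13): e=[54,-10,68] → ·
    (4,6)@(9, 13): e=[48,16,48] → #
    (5,6)@(11, 13): e=[42,42,28] → #
    (6,6)@(13, 13): e=[36,68,8] → #
    (5,9)@(11, 19): e=[0,0,112] → ·  [on edge]
  covered (14 px):
    · · · · · · · · · · ·
    · · · · · · · · · · ·
    · · · · · · · · · · ·
    · · # · · · · · · · ·
    · · · # · · · · · · ·
    · · · # # · · · · · ·
    · · · · # # # · · · ·
    · · · · # # # # · · ·
    · · · · · # # # · · ·
    · · · · · · · · · · ·
    · · · · · · · · · · ·
T3:
  2·area = 2  (B↔C swapped to make it positive)
  edge (1, 2)→(12, 0): d=(11,-2) top-left  bias=+0
  edge (12, 0)→(2, 2): d=(-10,2) right/bottom  bias=-1
  edge (2, 2)→(1, 2): d=(-1,0) right/bottom  bias=-1
    (3,0)@(7, 1): e=[1,0,1] → ·  [on edge]
  covered (0 px):
    · · · · · · · · · · ·
    · · · · · · · · · · ·
    · · · · · · · · · · ·
    · · · · · · · · · · ·
    · · · · · · · · · · ·
    · · · · · · · · · · ·
    · · · · · · · · · · ·
    · · · · · · · · · · ·
    · · · · · · · · · · ·
    · · · · · · · · · · ·
    · · · · · · · · · · ·

Z-buffer (winner per pixel, '.' = empty):
  . . . 1 1 1 . . . . .
  . . . . . . . . . . .
  . . . . . . . . . . .
  . . 2 . . . . . . . .
  . . . 2 . . . . . . .
  . . 0 2 2 . . . . . .
  . . 0 0 2 2 2 . . . .
  . 0 0 . 2 2 2 2 . . .
  . 0 . . . 2 2 2 . . .
  . . . . . . . . . . .
  . . . . . . . . . . .

Result: -1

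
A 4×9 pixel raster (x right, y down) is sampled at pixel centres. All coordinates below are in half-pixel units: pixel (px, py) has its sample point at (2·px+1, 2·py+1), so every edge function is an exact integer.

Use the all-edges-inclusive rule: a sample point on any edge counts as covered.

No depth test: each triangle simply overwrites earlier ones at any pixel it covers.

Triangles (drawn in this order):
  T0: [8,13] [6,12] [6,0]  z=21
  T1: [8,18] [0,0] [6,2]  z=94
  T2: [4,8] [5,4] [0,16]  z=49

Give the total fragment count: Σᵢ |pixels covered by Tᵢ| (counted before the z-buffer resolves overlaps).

T0:
  2·area = 24
  edge (8, 13)→(6, 12): d=(-2,-1) inclusive
  edge (6, 12)→(6, 0): d=(0,-12) inclusive
  edge (6, 0)→(8, 13): d=(2,13) inclusive
    (3,3)@(7, 7): e=[11,12,1] → #
    (3,4)@(7, 9): e=[7,12,5] → #
    (3,5)@(7, 11): e=[3,12,9] → #
    (3,6)@(7, 13): e=[-1,12,13] → ·
  covered (3 px):
    · · · ·
    · · · ·
    · · · ·
    · · · #
    · · · #
    · · · #
    · · · ·
    · · · ·
    · · · ·
T1:
  2·area = 92
  edge (8, 18)→(0, 0): d=(-8,-18) inclusive
  edge (0, 0)→(6, 2): d=(6,2) inclusive
  edge (6, 2)→(8, 18): d=(2,16) inclusive
    (0,0)@(1, 1): e=[10,4,78] → #
    (1,0)@(3, 1): e=[46,0,46] → #  [on edge]
    (2,0)@(5, 1): e=[82,-4,14] → ·
    (0,1)@(1, 3): e=[-6,16,82] → ·
    (1,1)@(3, 3): e=[30,12,50] → #
    (2,1)@(5, 3): e=[66,8,18] → #
    (3,1)@(7, 3): e=[102,4,-14] → ·
    (1,2)@(3, 5): e=[14,24,54] → #
    (3,2)@(7, 5): e=[86,16,-10] → ·
    (1,3)@(3, 7): e=[-2,36,58] → ·
    (2,3)@(5, 7): e=[34,32,26] → #
    (3,3)@(7, 7): e=[70,28,-6] → ·
  covered (12 px):
    # # · ·
    · # # ·
    · # # ·
    · · # ·
    · · # ·
    · · # #
    · · · #
    · · · #
    · · · ·
T2:
  2·area = 8  (B↔C swapped to make it positive)
  edge (4, 8)→(0, 16): d=(-4,8) inclusive
  edge (0, 16)→(5, 4): d=(5,-12) inclusive
  edge (5, 4)→(4, 8): d=(-1,4) inclusive
    (1,4)@(3, 9): e=[4,1,3] → #
    (2,4)@(5, 9): e=[-12,25,-5] → ·
    (1,5)@(3, 11): e=[-4,11,1] → ·
  covered (1 px):
    · · · ·
    · · · ·
    · · · ·
    · · · ·
    · # · ·
    · · · ·
    · · · ·
    · · · ·
    · · · ·

Result: 16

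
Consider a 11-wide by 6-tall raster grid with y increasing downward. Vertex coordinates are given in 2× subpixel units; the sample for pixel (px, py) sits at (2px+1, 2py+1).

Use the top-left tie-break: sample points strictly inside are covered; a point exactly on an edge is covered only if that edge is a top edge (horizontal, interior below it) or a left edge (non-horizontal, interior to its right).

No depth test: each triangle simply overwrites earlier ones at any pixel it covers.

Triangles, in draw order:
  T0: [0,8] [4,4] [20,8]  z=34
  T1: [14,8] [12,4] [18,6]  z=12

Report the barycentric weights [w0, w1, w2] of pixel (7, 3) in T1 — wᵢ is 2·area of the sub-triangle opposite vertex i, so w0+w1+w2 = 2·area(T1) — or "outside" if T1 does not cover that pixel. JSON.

T0:
  2·area = 80
  edge (0, 8)→(4, 4): d=(4,-4) top-left  bias=+0
  edge (4, 4)→(20, 8): d=(16,4) right/bottom  bias=-1
  edge (20, 8)→(0, 8): d=(-20,0) right/bottom  bias=-1
    (3,0)@(7, 1): e=[0,-60,140] → ·  [on edge]
    (2,1)@(5, 3): e=[0,-20,100] → ·  [on edge]
    (1,2)@(3, 5): e=[0,20,60] → █  [on edge]
    (2,2)@(5, 5): e=[8,12,60] → █
    (3,2)@(7, 5): e=[16,4,60] → █
    (4,2)@(9, 5): e=[24,-4,60] → ·
    (0,3)@(1, 7): e=[0,60,20] → █  [on edge]
    (4,3)@(9, 7): e=[32,28,20] → █
    (5,3)@(11, 7): e=[40,20,20] → █
    (6,3)@(13, 7): e=[48,12,20] → █
    (7,3)@(15, 7): e=[56,4,20] → █
    (8,3)@(17, 7): e=[64,-4,20] → ·
  covered (11 px):
    · · · · · · · · · · ·
    · · · · · · · · · · ·
    · █ █ █ · · · · · · ·
    █ █ █ █ █ █ █ █ · · ·
    · · · · · · · · · · ·
    · · · · · · · · · · ·
T1:
  2·area = 20
  edge (14, 8)→(12, 4): d=(-2,-4) top-left  bias=+0
  edge (12, 4)→(18, 6): d=(6,2) right/bottom  bias=-1
  edge (18, 6)→(14, 8): d=(-4,2) right/bottom  bias=-1
    (1,0)@(3, 1): e=[-30,0,50] → ·  [on edge]
    (4,1)@(9, 3): e=[-10,0,30] → ·  [on edge]
    (6,2)@(13, 5): e=[2,4,14] → █
    (7,2)@(15, 5): e=[10,0,10] → ·  [on edge]
    (6,3)@(13, 7): e=[-2,16,6] → ·
    (7,3)@(15, 7): e=[6,12,2] → █
    (8,3)@(17, 7): e=[14,8,-2] → ·
    (10,3)@(21, 7): e=[30,0,-10] → ·  [on edge]
    (7,4)@(15, 9): e=[2,24,-6] → ·
  covered (2 px):
    · · · · · · · · · · ·
    · · · · · · · · · · ·
    · · · · · · █ · · · ·
    · · · · · · · █ · · ·
    · · · · · · · · · · ·
    · · · · · · · · · · ·

Result: [12,2,6]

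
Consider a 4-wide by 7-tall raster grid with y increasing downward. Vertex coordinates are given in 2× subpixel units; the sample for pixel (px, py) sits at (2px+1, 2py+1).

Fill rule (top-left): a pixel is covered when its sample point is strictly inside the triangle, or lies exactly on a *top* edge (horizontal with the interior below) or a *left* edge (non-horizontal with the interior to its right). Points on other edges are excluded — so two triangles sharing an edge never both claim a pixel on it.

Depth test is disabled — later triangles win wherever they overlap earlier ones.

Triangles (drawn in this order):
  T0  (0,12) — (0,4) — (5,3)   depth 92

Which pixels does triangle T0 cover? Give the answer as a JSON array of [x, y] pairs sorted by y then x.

T0:
  2·area = 40
  edge (0, 12)→(0, 4): d=(0,-8) top-left  bias=+0
  edge (0, 4)→(5, 3): d=(5,-1) top-left  bias=+0
  edge (5, 3)→(0, 12): d=(-5,9) right/bottom  bias=-1
    (2,1)@(5, 3): e=[40,0,0] → ·  [on edge]
    (0,2)@(1, 5): e=[8,6,26] → #
    (1,2)@(3, 5): e=[24,8,8] → #
    (2,2)@(5, 5): e=[40,10,-10] → ·
    (0,3)@(1, 7): e=[8,16,16] → #
    (1,3)@(3, 7): e=[24,18,-2] → ·
    (0,4)@(1, 9): e=[8,26,6] → #
    (1,4)@(3, 9): e=[24,28,-12] → ·
    (0,5)@(1, 11): e=[8,36,-4] → ·
  covered (4 px):
    · · · ·
    · · · ·
    # # · ·
    # · · ·
    # · · ·
    · · · ·
    · · · ·

Final: [[0,2],[1,2],[0,3],[0,4]]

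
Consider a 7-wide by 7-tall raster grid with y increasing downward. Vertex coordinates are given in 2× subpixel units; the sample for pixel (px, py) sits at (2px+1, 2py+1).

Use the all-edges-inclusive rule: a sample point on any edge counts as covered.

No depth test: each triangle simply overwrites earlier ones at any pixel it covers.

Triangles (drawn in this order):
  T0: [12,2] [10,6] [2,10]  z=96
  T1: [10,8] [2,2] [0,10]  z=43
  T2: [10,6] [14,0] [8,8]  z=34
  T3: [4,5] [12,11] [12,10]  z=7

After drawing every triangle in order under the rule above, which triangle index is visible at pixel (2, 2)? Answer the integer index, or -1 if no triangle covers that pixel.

T0:
  2·area = 24
  edge (12, 2)→(10, 6): d=(-2,4) inclusive
  edge (10, 6)→(2, 10): d=(-8,4) inclusive
  edge (2, 10)→(12, 2): d=(10,-8) inclusive
    (5,1)@(11, 3): e=[2,20,2] → #
    (6,1)@(13, 3): e=[-6,12,18] → ·
    (4,2)@(9, 5): e=[6,12,6] → #
    (5,2)@(11, 5): e=[-2,4,22] → ·
    (3,3)@(7, 7): e=[10,4,10] → #
    (4,3)@(9, 7): e=[2,-4,26] → ·
    (3,4)@(7, 9): e=[6,-12,30] → ·
  covered (3 px):
    · · · · · · ·
    · · · · · # ·
    · · · · # · ·
    · · · # · · ·
    · · · · · · ·
    · · · · · · ·
    · · · · · · ·
T1:
  2·area = 76  (B↔C swapped to make it positive)
  edge (10, 8)→(0, 10): d=(-10,2) inclusive
  edge (0, 10)→(2, 2): d=(2,-8) inclusive
  edge (2, 2)→(10, 8): d=(8,6) inclusive
    (1,1)@(3, 3): e=[64,10,2] → #
    (2,1)@(5, 3): e=[60,26,-10] → ·
    (1,2)@(3, 5): e=[44,14,18] → #
    (2,2)@(5, 5): e=[40,30,6] → #
    (3,2)@(7, 5): e=[36,46,-6] → ·
    (0,3)@(1, 7): e=[28,2,46] → #
    (3,3)@(7, 7): e=[16,50,10] → #
    (4,3)@(9, 7): e=[12,66,-2] → ·
    (0,4)@(1, 9): e=[8,6,62] → #
    (2,4)@(5, 9): e=[0,38,38] → #  [on edge]
    (3,4)@(7, 9): e=[-4,54,26] → ·
    (0,5)@(1, 11): e=[-12,10,78] → ·
  covered (10 px):
    · · · · · · ·
    · # · · · · ·
    · # # · · · ·
    # # # # · · ·
    # # # · · · ·
    · · · · · · ·
    · · · · · · ·
T2:
  2·area = 4  (B↔C swapped to make it positive)
  edge (10, 6)→(8, 8): d=(-2,2) inclusive
  edge (8, 8)→(14, 0): d=(6,-8) inclusive
  edge (14, 0)→(10, 6): d=(-4,6) inclusive
    (6,1)@(13, 3): e=[0,10,-6] → ·  [on edge]
    (5,2)@(11, 5): e=[0,6,-2] → ·  [on edge]
    (4,3)@(9, 7): e=[0,2,2] → #  [on edge]
    (5,3)@(11, 7): e=[-4,18,-10] → ·
    (3,4)@(7, 9): e=[0,-2,6] → ·  [on edge]
    (4,4)@(9, 9): e=[-4,14,-6] → ·
    (2,5)@(5, 11): e=[0,-6,10] → ·  [on edge]
    (1,6)@(3, 13): e=[0,-10,14] → ·  [on edge]
  covered (1 px):
    · · · · · · ·
    · · · · · · ·
    · · · · · · ·
    · · · · # · ·
    · · · · · · ·
    · · · · · · ·
    · · · · · · ·
T3:
  2·area = 8  (B↔C swapped to make it positive)
  edge (4, 5)→(12, 10): d=(8,5) inclusive
  edge (12, 10)→(12, 11): d=(0,1) inclusive
  edge (12, 11)→(4, 5): d=(-8,-6) inclusive
    (3,3)@(7, 7): e=[1,5,2] → #
    (4,3)@(9, 7): e=[-9,3,14] → ·
    (3,4)@(7, 9): e=[17,5,-14] → ·
  covered (1 px):
    · · · · · · ·
    · · · · · · ·
    · · · · · · ·
    · · · # · · ·
    · · · · · · ·
    · · · · · · ·
    · · · · · · ·

Z-buffer (winner per pixel, '.' = empty):
  . . . . . . .
  . 1 . . . 0 .
  . 1 1 . 0 . .
  1 1 1 3 2 . .
  1 1 1 . . . .
  . . . . . . .
  . . . . . . .

Answer: 1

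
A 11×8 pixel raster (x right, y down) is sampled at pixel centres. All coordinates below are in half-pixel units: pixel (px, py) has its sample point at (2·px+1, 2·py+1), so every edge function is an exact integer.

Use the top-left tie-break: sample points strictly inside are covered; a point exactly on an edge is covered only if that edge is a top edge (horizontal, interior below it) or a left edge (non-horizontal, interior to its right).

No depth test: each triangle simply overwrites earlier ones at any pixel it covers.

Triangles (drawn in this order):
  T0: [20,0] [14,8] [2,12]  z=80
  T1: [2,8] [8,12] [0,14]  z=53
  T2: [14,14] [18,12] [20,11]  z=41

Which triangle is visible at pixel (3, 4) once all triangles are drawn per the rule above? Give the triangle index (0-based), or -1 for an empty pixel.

T0:
  2·area = 72
  edge (20, 0)→(14, 8): d=(-6,8) right/bottom  bias=-1
  edge (14, 8)→(2, 12): d=(-12,4) right/bottom  bias=-1
  edge (2, 12)→(20, 0): d=(18,-12) top-left  bias=+0
    (9,0)@(19, 1): e=[2,64,6] → X
    (10,0)@(21, 1): e=[-14,56,30] → .
    (8,1)@(17, 3): e=[6,48,18] → X
    (9,1)@(19, 3): e=[-10,40,42] → .
    (6,2)@(13, 5): e=[26,40,6] → X
    (7,2)@(15, 5): e=[10,32,30] → X
    (8,2)@(17, 5): e=[-6,24,54] → .
    (5,3)@(11, 7): e=[30,24,18] → X
    (7,3)@(15, 7): e=[-2,8,66] → .
    (8,3)@(17, 7): e=[-18,0,90] → .  [on edge]
    (3,4)@(7, 9): e=[50,16,6] → X
    (4,4)@(9, 9): e=[34,8,30] → X
    (5,4)@(11, 9): e=[18,0,54] → .  [on edge]
    (2,5)@(5, 11): e=[54,0,18] → .  [on edge]
  covered (8 px):
    . . . . . . . . . X .
    . . . . . . . . X . .
    . . . . . . X X . . .
    . . . . . X X . . . .
    . . . X X . . . . . .
    . . . . . . . . . . .
    . . . . . . . . . . .
    . . . . . . . . . . .
T1:
  2·area = 44
  edge (2, 8)→(8, 12): d=(6,4) right/bottom  bias=-1
  edge (8, 12)→(0, 14): d=(-8,2) right/bottom  bias=-1
  edge (0, 14)→(2, 8): d=(2,-6) top-left  bias=+0
    (1,2)@(3, 5): e=[-22,66,0] → .  [on edge]
    (1,4)@(3, 9): e=[2,34,8] → X
    (2,4)@(5, 9): e=[-6,30,20] → .
    (0,5)@(1, 11): e=[22,22,0] → X  [on edge]
    (2,5)@(5, 11): e=[6,14,24] → X
    (3,5)@(7, 11): e=[-2,10,36] → .
    (0,6)@(1, 13): e=[34,6,4] → X
    (2,6)@(5, 13): e=[18,-2,28] → .
    (0,7)@(1, 15): e=[46,-10,8] → .
    (1,7)@(3, 15): e=[38,-14,20] → .
  covered (6 px):
    . . . . . . . . . . .
    . . . . . . . . . . .
    . . . . . . . . . . .
    . . . . . . . . . . .
    . X . . . . . . . . .
    X X X . . . . . . . .
    X X . . . . . . . . .
    . . . . . . . . . . .
T2:
  degenerate (2·area = 0) — covers nothing

Z-buffer (winner per pixel, '.' = empty):
  . . . . . . . . . 0 .
  . . . . . . . . 0 . .
  . . . . . . 0 0 . . .
  . . . . . 0 0 . . . .
  . 1 . 0 0 . . . . . .
  1 1 1 . . . . . . . .
  1 1 . . . . . . . . .
  . . . . . . . . . . .

Answer: 0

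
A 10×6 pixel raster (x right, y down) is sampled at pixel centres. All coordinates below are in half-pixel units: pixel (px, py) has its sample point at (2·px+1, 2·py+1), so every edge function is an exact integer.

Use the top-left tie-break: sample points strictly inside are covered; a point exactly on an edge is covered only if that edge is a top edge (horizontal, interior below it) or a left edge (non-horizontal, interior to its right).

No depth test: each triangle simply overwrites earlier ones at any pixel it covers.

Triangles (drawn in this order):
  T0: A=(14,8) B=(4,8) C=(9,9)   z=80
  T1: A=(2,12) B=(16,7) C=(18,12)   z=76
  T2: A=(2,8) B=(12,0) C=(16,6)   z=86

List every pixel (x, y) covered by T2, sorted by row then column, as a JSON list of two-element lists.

T0:
  2·area = 10  (B↔C swapped to make it positive)
  edge (14, 8)→(9, 9): d=(-5,1) right/bottom  bias=-1
  edge (9, 9)→(4, 8): d=(-5,-1) top-left  bias=+0
  edge (4, 8)→(14, 8): d=(10,0) top-left  bias=+0
    (9,3)@(19, 7): e=[0,20,-10] → .  [on edge]
    (4,4)@(9, 9): e=[0,0,10] → .  [on edge]
    (9,5)@(19, 11): e=[-20,0,30] → .  [on edge]
  covered (0 px):
    . . . . . . . . . .
    . . . . . . . . . .
    . . . . . . . . . .
    . . . . . . . . . .
    . . . . . . . . . .
    . . . . . . . . . .
T1:
  2·area = 80
  edge (2, 12)→(16, 7): d=(14,-5) top-left  bias=+0
  edge (16, 7)→(18, 12): d=(2,5) right/bottom  bias=-1
  edge (18, 12)→(2, 12): d=(-16,0) right/bottom  bias=-1
    (5,4)@(11, 9): e=[3,29,48] → X
    (6,4)@(13, 9): e=[13,19,48] → X
    (7,4)@(15, 9): e=[23,9,48] → X
    (8,4)@(17, 9): e=[33,-1,48] → .
    (2,5)@(5, 11): e=[1,63,16] → X
    (3,5)@(7, 11): e=[11,53,16] → X
    (4,5)@(9, 11): e=[21,43,16] → X
    (8,5)@(17, 11): e=[61,3,16] → X
    (9,5)@(19, 11): e=[71,-7,16] → .
  covered (10 px):
    . . . . . . . . . .
    . . . . . . . . . .
    . . . . . . . . . .
    . . . . . . . . . .
    . . . . . X X X . .
    . . X X X X X X X .
T2:
  2·area = 92
  edge (2, 8)→(12, 0): d=(10,-8) top-left  bias=+0
  edge (12, 0)→(16, 6): d=(4,6) right/bottom  bias=-1
  edge (16, 6)→(2, 8): d=(-14,2) right/bottom  bias=-1
    (5,0)@(11, 1): e=[2,10,80] → X
    (6,0)@(13, 1): e=[18,-2,76] → .
    (4,1)@(9, 3): e=[6,30,56] → X
    (6,1)@(13, 3): e=[38,6,48] → X
    (7,1)@(15, 3): e=[54,-6,44] → .
    (3,2)@(7, 5): e=[10,50,32] → X
    (7,2)@(15, 5): e=[74,2,16] → X
    (8,2)@(17, 5): e=[90,-10,12] → .
    (2,3)@(5, 7): e=[14,70,8] → X
    (4,3)@(9, 7): e=[46,46,0] → .  [on edge]
    (5,3)@(11, 7): e=[62,34,-4] → .
    (6,3)@(13, 7): e=[78,22,-8] → .
  covered (11 px):
    . . . . . X . . . .
    . . . . X X X . . .
    . . . X X X X X . .
    . . X X . . . . . .
    . . . . . . . . . .
    . . . . . . . . . .

Result: [[5,0],[4,1],[5,1],[6,1],[3,2],[4,2],[5,2],[6,2],[7,2],[2,3],[3,3]]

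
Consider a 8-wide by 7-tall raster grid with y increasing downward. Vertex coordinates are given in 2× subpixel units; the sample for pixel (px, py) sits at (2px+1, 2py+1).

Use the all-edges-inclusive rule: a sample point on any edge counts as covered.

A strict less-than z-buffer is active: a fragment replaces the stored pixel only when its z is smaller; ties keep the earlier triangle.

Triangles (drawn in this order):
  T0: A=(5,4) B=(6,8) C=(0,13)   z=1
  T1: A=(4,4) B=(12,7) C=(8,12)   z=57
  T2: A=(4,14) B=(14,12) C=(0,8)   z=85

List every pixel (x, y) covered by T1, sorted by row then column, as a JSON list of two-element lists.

T0:
  2·area = 29
  edge (5, 4)→(6, 8): d=(1,4) inclusive
  edge (6, 8)→(0, 13): d=(-6,5) inclusive
  edge (0, 13)→(5, 4): d=(5,-9) inclusive
    (2,2)@(5, 5): e=[1,23,5] → #
    (3,2)@(7, 5): e=[-7,13,23] → ·
    (2,3)@(5, 7): e=[3,11,15] → #
    (3,3)@(7, 7): e=[-5,1,33] → ·
    (1,4)@(3, 9): e=[13,9,7] → #
    (2,4)@(5, 9): e=[5,-1,25] → ·
    (1,5)@(3, 11): e=[15,-3,17] → ·
  covered (3 px):
    · · · · · · · ·
    · · · · · · · ·
    · · # · · · · ·
    · · # · · · · ·
    · # · · · · · ·
    · · · · · · · ·
    · · · · · · · ·
T1:
  2·area = 52
  edge (4, 4)→(12, 7): d=(8,3) inclusive
  edge (12, 7)→(8, 12): d=(-4,5) inclusive
  edge (8, 12)→(4, 4): d=(-4,-8) inclusive
    (2,2)@(5, 5): e=[5,43,4] → #
    (3,2)@(7, 5): e=[-1,33,20] → ·
    (2,3)@(5, 7): e=[21,35,-4] → ·
    (3,3)@(7, 7): e=[15,25,12] → #
    (4,3)@(9, 7): e=[9,15,28] → #
    (5,3)@(11, 7): e=[3,5,44] → #
    (6,3)@(13, 7): e=[-3,-5,60] → ·
    (3,4)@(7, 9): e=[31,17,4] → #
    (5,4)@(11, 9): e=[19,-3,36] → ·
    (3,5)@(7, 11): e=[47,9,-4] → ·
    (4,5)@(9, 11): e=[41,-1,12] → ·
  covered (6 px):
    · · · · · · · ·
    · · · · · · · ·
    · · # · · · · ·
    · · · # # # · ·
    · · · # # · · ·
    · · · · · · · ·
    · · · · · · · ·
T2:
  2·area = 68  (B↔C swapped to make it positive)
  edge (4, 14)→(0, 8): d=(-4,-6) inclusive
  edge (0, 8)→(14, 12): d=(14,4) inclusive
  edge (14, 12)→(4, 14): d=(-10,2) inclusive
    (0,4)@(1, 9): e=[2,10,56] → #
    (1,4)@(3, 9): e=[14,2,52] → #
    (2,4)@(5, 9): e=[26,-6,48] → ·
    (0,5)@(1, 11): e=[-6,38,36] → ·
    (1,5)@(3, 11): e=[6,30,32] → #
    (2,5)@(5, 11): e=[18,22,28] → #
    (3,5)@(7, 11): e=[30,14,24] → #
    (4,5)@(9, 11): e=[42,6,20] → #
    (5,5)@(11, 11): e=[54,-2,16] → ·
    (1,6)@(3, 13): e=[-2,58,12] → ·
    (2,6)@(5, 13): e=[10,50,8] → #
    (4,6)@(9, 13): e=[34,34,0] → #  [on edge]
  covered (9 px):
    · · · · · · · ·
    · · · · · · · ·
    · · · · · · · ·
    · · · · · · · ·
    # # · · · · · ·
    · # # # # · · ·
    · · # # # · · ·

Answer: [[2,2],[3,3],[4,3],[5,3],[3,4],[4,4]]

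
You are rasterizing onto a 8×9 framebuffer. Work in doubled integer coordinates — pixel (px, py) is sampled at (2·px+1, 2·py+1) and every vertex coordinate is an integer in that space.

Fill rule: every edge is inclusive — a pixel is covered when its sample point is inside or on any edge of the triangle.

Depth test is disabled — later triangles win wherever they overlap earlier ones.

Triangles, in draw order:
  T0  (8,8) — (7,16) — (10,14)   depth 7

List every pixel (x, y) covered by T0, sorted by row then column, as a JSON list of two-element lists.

T0:
  2·area = 22  (B↔C swapped to make it positive)
  edge (8, 8)→(10, 14): d=(2,6) inclusive
  edge (10, 14)→(7, 16): d=(-3,2) inclusive
  edge (7, 16)→(8, 8): d=(1,-8) inclusive
    (3,2)@(7, 5): e=[0,33,-11] → .  [on edge]
    (4,5)@(9, 11): e=[0,11,11] → X  [on edge]
    (5,5)@(11, 11): e=[-12,7,27] → .
    (4,6)@(9, 13): e=[4,5,13] → X
    (5,6)@(11, 13): e=[-8,1,29] → .
    (4,7)@(9, 15): e=[8,-1,15] → .
    (5,8)@(11, 17): e=[0,-11,33] → .  [on edge]
  covered (2 px):
    . . . . . . . .
    . . . . . . . .
    . . . . . . . .
    . . . . . . . .
    . . . . . . . .
    . . . . X . . .
    . . . . X . . .
    . . . . . . . .
    . . . . . . . .

Final: [[4,5],[4,6]]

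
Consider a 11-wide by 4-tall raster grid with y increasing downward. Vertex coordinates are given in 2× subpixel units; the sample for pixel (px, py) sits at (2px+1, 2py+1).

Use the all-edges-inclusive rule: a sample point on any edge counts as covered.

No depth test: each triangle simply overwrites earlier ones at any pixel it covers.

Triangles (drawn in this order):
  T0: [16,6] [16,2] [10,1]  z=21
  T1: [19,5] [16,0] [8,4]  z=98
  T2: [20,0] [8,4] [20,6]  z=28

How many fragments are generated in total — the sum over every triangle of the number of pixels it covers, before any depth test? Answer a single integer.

T0:
  2·area = 24  (B↔C swapped to make it positive)
  edge (16, 6)→(10, 1): d=(-6,-5) inclusive
  edge (10, 1)→(16, 2): d=(6,1) inclusive
  edge (16, 2)→(16, 6): d=(0,4) inclusive
    (6,1)@(13, 3): e=[3,9,12] → X
    (7,1)@(15, 3): e=[13,7,4] → X
    (8,1)@(17, 3): e=[23,5,-4] → .
    (6,2)@(13, 5): e=[-9,21,12] → .
    (7,2)@(15, 5): e=[1,19,4] → X
    (8,2)@(17, 5): e=[11,17,-4] → .
    (7,3)@(15, 7): e=[-11,31,4] → .
  covered (3 px):
    . . . . . . . . . . .
    . . . . . . X X . . .
    . . . . . . . X . . .
    . . . . . . . . . . .
T1:
  2·area = 52  (B↔C swapped to make it positive)
  edge (19, 5)→(8, 4): d=(-11,-1) inclusive
  edge (8, 4)→(16, 0): d=(8,-4) inclusive
  edge (16, 0)→(19, 5): d=(3,5) inclusive
    (7,0)@(15, 1): e=[40,4,8] → X
    (8,0)@(17, 1): e=[42,12,-2] → .
    (5,1)@(11, 3): e=[14,4,34] → X
    (6,1)@(13, 3): e=[16,12,24] → X
    (8,1)@(17, 3): e=[20,28,4] → X
    (9,1)@(19, 3): e=[22,36,-6] → .
    (5,2)@(11, 5): e=[-8,20,40] → .
    (6,2)@(13, 5): e=[-6,28,30] → .
    (7,2)@(15, 5): e=[-4,36,20] → .
    (8,2)@(17, 5): e=[-2,44,10] → .
    (9,2)@(19, 5): e=[0,52,0] → X  [on edge]
    (10,2)@(21, 5): e=[2,60,-10] → .
  covered (6 px):
    . . . . . . . X . . .
    . . . . . X X X X . .
    . . . . . . . . . X .
    . . . . . . . . . . .
T2:
  2·area = 72  (B↔C swapped to make it positive)
  edge (20, 0)→(20, 6): d=(0,6) inclusive
  edge (20, 6)→(8, 4): d=(-12,-2) inclusive
  edge (8, 4)→(20, 0): d=(12,-4) inclusive
    (8,0)@(17, 1): e=[18,54,0] → X  [on edge]
    (9,0)@(19, 1): e=[6,58,8] → X
    (10,0)@(21, 1): e=[-6,62,16] → .
    (5,1)@(11, 3): e=[54,18,0] → X  [on edge]
    (6,1)@(13, 3): e=[42,22,8] → X
    (7,1)@(15, 3): e=[30,26,16] → X
    (10,1)@(21, 3): e=[-6,38,40] → .
    (2,2)@(5, 5): e=[90,-18,0] → .  [on edge]
    (5,2)@(11, 5): e=[54,-6,24] → .
    (6,2)@(13, 5): e=[42,-2,32] → .
    (7,2)@(15, 5): e=[30,2,40] → X
    (10,2)@(21, 5): e=[-6,14,64] → .
  covered (10 px):
    . . . . . . . . X X .
    . . . . . X X X X X .
    . . . . . . . X X X .
    . . . . . . . . . . .

Final: 19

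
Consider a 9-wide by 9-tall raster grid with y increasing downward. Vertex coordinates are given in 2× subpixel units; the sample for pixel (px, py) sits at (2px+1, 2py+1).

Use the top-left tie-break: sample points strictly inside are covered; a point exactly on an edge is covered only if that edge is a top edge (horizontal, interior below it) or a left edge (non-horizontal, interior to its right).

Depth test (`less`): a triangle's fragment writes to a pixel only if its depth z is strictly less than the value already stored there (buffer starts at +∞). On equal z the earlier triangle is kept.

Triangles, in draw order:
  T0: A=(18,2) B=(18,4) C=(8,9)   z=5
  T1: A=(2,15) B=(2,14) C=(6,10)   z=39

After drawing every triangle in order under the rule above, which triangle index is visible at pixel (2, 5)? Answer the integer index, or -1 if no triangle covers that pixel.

T0:
  2·area = 20
  edge (18, 2)→(18, 4): d=(0,2) right/bottom  bias=-1
  edge (18, 4)→(8, 9): d=(-10,5) right/bottom  bias=-1
  edge (8, 9)→(18, 2): d=(10,-7) top-left  bias=+0
    (8,1)@(17, 3): e=[2,15,3] → X
    (7,2)@(15, 5): e=[6,5,9] → X
    (8,2)@(17, 5): e=[2,-5,23] → .
    (5,3)@(11, 7): e=[14,5,1] → X
    (6,3)@(13, 7): e=[10,-5,15] → .
    (7,3)@(15, 7): e=[6,-15,29] → .
    (5,4)@(11, 9): e=[14,-15,21] → .
  covered (3 px):
    . . . . . . . . .
    . . . . . . . . X
    . . . . . . . X .
    . . . . . X . . .
    . . . . . . . . .
    . . . . . . . . .
    . . . . . . . . .
    . . . . . . . . .
    . . . . . . . . .
T1:
  2·area = 4
  edge (2, 15)→(2, 14): d=(0,-1) top-left  bias=+0
  edge (2, 14)→(6, 10): d=(4,-4) top-left  bias=+0
  edge (6, 10)→(2, 15): d=(-4,5) right/bottom  bias=-1
    (7,0)@(15, 1): e=[13,0,-9] → .  [on edge]
    (6,1)@(13, 3): e=[11,0,-7] → .  [on edge]
    (5,2)@(11, 5): e=[9,0,-5] → .  [on edge]
    (4,3)@(9, 7): e=[7,0,-3] → .  [on edge]
    (3,4)@(7, 9): e=[5,0,-1] → .  [on edge]
    (2,5)@(5, 11): e=[3,0,1] → X  [on edge]
    (3,5)@(7, 11): e=[5,8,-9] → .
    (1,6)@(3, 13): e=[1,0,3] → X  [on edge]
    (2,6)@(5, 13): e=[3,8,-7] → .
    (0,7)@(1, 15): e=[-1,0,5] → .  [on edge]
    (1,7)@(3, 15): e=[1,8,-5] → .
  covered (2 px):
    . . . . . . . . .
    . . . . . . . . .
    . . . . . . . . .
    . . . . . . . . .
    . . . . . . . . .
    . . X . . . . . .
    . X . . . . . . .
    . . . . . . . . .
    . . . . . . . . .

Z-buffer (winner per pixel, '.' = empty):
  . . . . . . . . .
  . . . . . . . . 0
  . . . . . . . 0 .
  . . . . . 0 . . .
  . . . . . . . . .
  . . 1 . . . . . .
  . 1 . . . . . . .
  . . . . . . . . .
  . . . . . . . . .

Final: 1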